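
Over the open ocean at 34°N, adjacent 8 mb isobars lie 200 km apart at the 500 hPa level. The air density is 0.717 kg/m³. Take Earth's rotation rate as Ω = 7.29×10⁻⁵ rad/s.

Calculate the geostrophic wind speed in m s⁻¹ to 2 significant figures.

68 m s⁻¹

Coriolis parameter at 34°N:
f = 2Ω sin φ = 2 × 7.29×10⁻⁵ × sin 34° = 8.15×10⁻⁵ s⁻¹
Pressure gradient: |∂P/∂n| = 800 Pa / 200000 m = 4.00×10⁻³ Pa/m
Geostrophic balance (pressure-gradient force = Coriolis force):
V_g = (1/(fρ)) |∂P/∂n| = 4.00×10⁻³ / (8.15×10⁻⁵ × 0.717) = 68.4 m/s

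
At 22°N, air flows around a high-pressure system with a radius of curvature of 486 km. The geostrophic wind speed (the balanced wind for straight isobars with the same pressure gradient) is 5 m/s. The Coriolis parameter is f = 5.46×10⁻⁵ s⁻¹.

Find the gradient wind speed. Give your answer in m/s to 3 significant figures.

6.68 m/s

Around a high, pressure-gradient force acts outward with centrifugal, so Coriolis balances both:
fV = (1/ρ)|∂P/∂n| + V²/R  →  V² − fR·V + fR·V_g = 0
With fR = 5.46×10⁻⁵ × 486×10³ m = 26.5 m/s:
V = [fR − √((fR)² − 4 fR V_g)]/2 = [26.5 − √(26.5² − 4×26.5×5)]/2 = 6.68 m/s
Supergeostrophic (V > V_g = 5 m/s), as expected around a high.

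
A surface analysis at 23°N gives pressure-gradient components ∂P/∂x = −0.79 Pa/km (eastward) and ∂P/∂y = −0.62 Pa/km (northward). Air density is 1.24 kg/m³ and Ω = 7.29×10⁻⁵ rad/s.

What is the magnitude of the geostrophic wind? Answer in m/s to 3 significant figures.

Coriolis parameter at 23°N:
f = 2Ω sin φ = 2 × 7.29×10⁻⁵ × sin 23° = 5.70×10⁻⁵ s⁻¹
Component geostrophic relations (x east, y north):
u_g = −(1/(fρ)) ∂P/∂y,  v_g = (1/(fρ)) ∂P/∂x
u_g = −(−0.62×10⁻³)/(5.70×10⁻⁵ × 1.24) = 8.78 m/s;  v_g = (−0.79×10⁻³)/(5.70×10⁻⁵ × 1.24) = −11.2 m/s
|V_g| = √(u_g² + v_g²) = 14.2 m/s

14.2 m/s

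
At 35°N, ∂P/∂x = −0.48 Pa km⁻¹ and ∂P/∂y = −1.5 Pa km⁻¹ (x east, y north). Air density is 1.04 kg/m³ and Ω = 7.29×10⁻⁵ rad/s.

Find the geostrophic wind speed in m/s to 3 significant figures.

Coriolis parameter at 35°N:
f = 2Ω sin φ = 2 × 7.29×10⁻⁵ × sin 35° = 8.36×10⁻⁵ s⁻¹
Component geostrophic relations (x east, y north):
u_g = −(1/(fρ)) ∂P/∂y,  v_g = (1/(fρ)) ∂P/∂x
u_g = −(−1.5×10⁻³)/(8.36×10⁻⁵ × 1.04) = 17.2 m/s;  v_g = (−0.48×10⁻³)/(8.36×10⁻⁵ × 1.04) = −5.52 m/s
|V_g| = √(u_g² + v_g²) = 18.1 m/s

18.1 m/s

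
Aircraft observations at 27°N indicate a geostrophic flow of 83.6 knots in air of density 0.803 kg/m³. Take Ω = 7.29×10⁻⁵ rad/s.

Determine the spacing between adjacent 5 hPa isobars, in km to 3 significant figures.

219 km

Coriolis parameter at 27°N:
f = 2Ω sin φ = 2 × 7.29×10⁻⁵ × sin 27° = 6.62×10⁻⁵ s⁻¹
Wind speed in SI: 83.6 knots = 43.0 m/s
Geostrophic balance rearranged: |∂P/∂n| = f ρ V_g
|∂P/∂n| = 6.62×10⁻⁵ × 0.803 × 43.0 = 2.29×10⁻³ Pa/m
Isobar spacing: Δn = ΔP/|∂P/∂n| = 500 Pa / 2.29×10⁻³ Pa/m = 218729 m ≈ 219 km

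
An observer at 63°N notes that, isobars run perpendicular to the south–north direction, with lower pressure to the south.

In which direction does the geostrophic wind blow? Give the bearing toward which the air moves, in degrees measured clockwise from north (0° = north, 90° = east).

270°

The pressure-gradient force points toward the south (bearing 180°).
Geostrophic balance: in the Northern Hemisphere the Coriolis force deflects motion to the right, so the geostrophic wind blows 90° to the right of the pressure-gradient force (low pressure on the left).
Rotating 180° by 90° clockwise gives 270° — the wind blows toward the west.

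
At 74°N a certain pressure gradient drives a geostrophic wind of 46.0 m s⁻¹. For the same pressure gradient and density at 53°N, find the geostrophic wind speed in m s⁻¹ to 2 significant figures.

55 m s⁻¹

With the same pressure gradient and density, V_g ∝ 1/f ∝ 1/sin φ.
V₂ = V₁ · sin φ₁ / sin φ₂ = 46.0 × sin 74° / sin 53°
V₂ = 46.0 × 0.9613/0.7986 = 55 m s⁻¹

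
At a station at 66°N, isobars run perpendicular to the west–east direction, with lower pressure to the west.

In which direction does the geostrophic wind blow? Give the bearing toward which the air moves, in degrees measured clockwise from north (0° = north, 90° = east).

The pressure-gradient force points toward the west (bearing 270°).
Geostrophic balance: in the Northern Hemisphere the Coriolis force deflects motion to the right, so the geostrophic wind blows 90° to the right of the pressure-gradient force (low pressure on the left).
Rotating 270° by 90° clockwise gives 000° — the wind blows toward the north.

000°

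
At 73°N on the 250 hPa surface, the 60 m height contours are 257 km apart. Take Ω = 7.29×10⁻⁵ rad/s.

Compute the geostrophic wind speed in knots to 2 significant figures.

32 knots

Coriolis parameter at 73°N:
f = 2Ω sin φ = 2 × 7.29×10⁻⁵ × sin 73° = 1.39×10⁻⁴ s⁻¹
Height gradient: |∂Z/∂n| = 60 m / 257000 m = 2.33×10⁻⁴
On a pressure surface, geostrophic balance gives V_g = (g/f)|∂Z/∂n|:
V_g = 9.81 × 2.33×10⁻⁴ / 1.39×10⁻⁴ = 16.4 m/s
Converting: 16.4 m/s × 1.944 = 32 knots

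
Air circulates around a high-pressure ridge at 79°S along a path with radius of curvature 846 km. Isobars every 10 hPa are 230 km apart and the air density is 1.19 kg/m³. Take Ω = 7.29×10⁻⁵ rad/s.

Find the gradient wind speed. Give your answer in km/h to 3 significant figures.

132 km/h

Coriolis parameter at 79°S:
f = 2Ω sin φ = 2 × 7.29×10⁻⁵ × sin 79° = 1.43×10⁻⁴ s⁻¹
Pressure gradient: |∂P/∂n| = 1000 Pa / 230000 m = 4.35×10⁻³ Pa/m
Geostrophic speed: V_g = |∂P/∂n|/(fρ) = 4.35×10⁻³/(1.43×10⁻⁴ × 1.19) = 25.5 m/s
Around a high, pressure-gradient force acts outward with centrifugal, so Coriolis balances both:
fV = (1/ρ)|∂P/∂n| + V²/R  →  V² − fR·V + fR·V_g = 0
With fR = 1.43×10⁻⁴ × 846×10³ m = 121 m/s:
V = [fR − √((fR)² − 4 fR V_g)]/2 = [121 − √(121² − 4×121×25.5)]/2 = 36.6 m/s
Supergeostrophic (V > V_g = 25.5 m/s), as expected around a high.
Converting: 36.6 m/s × 3.6 = 132 km/h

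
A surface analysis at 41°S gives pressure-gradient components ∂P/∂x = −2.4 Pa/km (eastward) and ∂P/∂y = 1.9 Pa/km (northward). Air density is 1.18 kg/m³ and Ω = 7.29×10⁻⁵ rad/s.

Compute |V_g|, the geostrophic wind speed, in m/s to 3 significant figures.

27.1 m/s

Coriolis parameter at 41°S:
f = 2Ω sin φ = 2 × 7.29×10⁻⁵ × sin 41° = 9.57×10⁻⁵ s⁻¹
In the Southern Hemisphere f is negative: f = −9.57×10⁻⁵ s⁻¹.
Component geostrophic relations (x east, y north):
u_g = −(1/(fρ)) ∂P/∂y,  v_g = (1/(fρ)) ∂P/∂x
u_g = −(1.9×10⁻³)/(−9.57×10⁻⁵ × 1.18) = 16.8 m/s;  v_g = (−2.4×10⁻³)/(−9.57×10⁻⁵ × 1.18) = 21.3 m/s
|V_g| = √(u_g² + v_g²) = 27.1 m/s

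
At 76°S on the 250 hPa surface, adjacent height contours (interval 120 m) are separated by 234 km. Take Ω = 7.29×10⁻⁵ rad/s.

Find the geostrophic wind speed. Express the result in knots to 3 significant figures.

69.1 knots

Coriolis parameter at 76°S:
f = 2Ω sin φ = 2 × 7.29×10⁻⁵ × sin 76° = 1.41×10⁻⁴ s⁻¹
Height gradient: |∂Z/∂n| = 120 m / 234000 m = 5.13×10⁻⁴
On a pressure surface, geostrophic balance gives V_g = (g/f)|∂Z/∂n|:
V_g = 9.81 × 5.13×10⁻⁴ / 1.41×10⁻⁴ = 35.6 m/s
Converting: 35.6 m/s × 1.944 = 69.1 knots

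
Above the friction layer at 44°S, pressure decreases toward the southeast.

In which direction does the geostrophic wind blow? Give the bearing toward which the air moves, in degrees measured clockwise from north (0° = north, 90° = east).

The pressure-gradient force points toward the southeast (bearing 135°).
Geostrophic balance: in the Southern Hemisphere the Coriolis force deflects motion to the left, so the geostrophic wind blows 90° to the left of the pressure-gradient force (low pressure on the right).
Rotating 135° by 90° counterclockwise gives 045° — the wind blows toward the northeast.

045°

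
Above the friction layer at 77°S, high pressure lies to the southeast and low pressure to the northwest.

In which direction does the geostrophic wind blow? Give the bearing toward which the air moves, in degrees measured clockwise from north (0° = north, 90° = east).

225°

The pressure-gradient force points toward the northwest (bearing 315°).
Geostrophic balance: in the Southern Hemisphere the Coriolis force deflects motion to the left, so the geostrophic wind blows 90° to the left of the pressure-gradient force (low pressure on the right).
Rotating 315° by 90° counterclockwise gives 225° — the wind blows toward the southwest.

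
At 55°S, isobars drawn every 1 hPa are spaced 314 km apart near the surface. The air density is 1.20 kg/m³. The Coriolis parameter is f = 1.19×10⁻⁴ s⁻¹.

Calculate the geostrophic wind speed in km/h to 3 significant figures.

Pressure gradient: |∂P/∂n| = 100 Pa / 314000 m = 3.18×10⁻⁴ Pa/m
Geostrophic balance (pressure-gradient force = Coriolis force):
V_g = (1/(fρ)) |∂P/∂n| = 3.18×10⁻⁴ / (1.19×10⁻⁴ × 1.20) = 2.23 m/s
Converting: 2.23 m/s × 3.6 = 8.03 km/h

8.03 km/h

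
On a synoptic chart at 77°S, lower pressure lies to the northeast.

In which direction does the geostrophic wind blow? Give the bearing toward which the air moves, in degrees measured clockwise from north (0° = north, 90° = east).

The pressure-gradient force points toward the northeast (bearing 045°).
Geostrophic balance: in the Southern Hemisphere the Coriolis force deflects motion to the left, so the geostrophic wind blows 90° to the left of the pressure-gradient force (low pressure on the right).
Rotating 045° by 90° counterclockwise gives 315° — the wind blows toward the northwest.

315°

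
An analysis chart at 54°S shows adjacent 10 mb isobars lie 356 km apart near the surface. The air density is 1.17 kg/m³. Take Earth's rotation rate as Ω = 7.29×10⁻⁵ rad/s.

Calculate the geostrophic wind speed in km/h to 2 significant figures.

73 km/h

Coriolis parameter at 54°S:
f = 2Ω sin φ = 2 × 7.29×10⁻⁵ × sin 54° = 1.18×10⁻⁴ s⁻¹
Pressure gradient: |∂P/∂n| = 1000 Pa / 356000 m = 2.81×10⁻³ Pa/m
Geostrophic balance (pressure-gradient force = Coriolis force):
V_g = (1/(fρ)) |∂P/∂n| = 2.81×10⁻³ / (1.18×10⁻⁴ × 1.17) = 20.4 m/s
Converting: 20.4 m/s × 3.6 = 73 km/h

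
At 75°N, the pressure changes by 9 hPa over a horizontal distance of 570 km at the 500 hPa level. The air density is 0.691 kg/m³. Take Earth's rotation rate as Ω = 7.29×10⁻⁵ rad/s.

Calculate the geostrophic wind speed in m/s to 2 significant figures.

Coriolis parameter at 75°N:
f = 2Ω sin φ = 2 × 7.29×10⁻⁵ × sin 75° = 1.41×10⁻⁴ s⁻¹
Pressure gradient: |∂P/∂n| = 900 Pa / 570000 m = 1.58×10⁻³ Pa/m
Geostrophic balance (pressure-gradient force = Coriolis force):
V_g = (1/(fρ)) |∂P/∂n| = 1.58×10⁻³ / (1.41×10⁻⁴ × 0.691) = 16.2 m/s

16 m/s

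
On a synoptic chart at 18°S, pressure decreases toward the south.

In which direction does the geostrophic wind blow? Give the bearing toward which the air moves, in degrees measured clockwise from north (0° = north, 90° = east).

The pressure-gradient force points toward the south (bearing 180°).
Geostrophic balance: in the Southern Hemisphere the Coriolis force deflects motion to the left, so the geostrophic wind blows 90° to the left of the pressure-gradient force (low pressure on the right).
Rotating 180° by 90° counterclockwise gives 090° — the wind blows toward the east.

090°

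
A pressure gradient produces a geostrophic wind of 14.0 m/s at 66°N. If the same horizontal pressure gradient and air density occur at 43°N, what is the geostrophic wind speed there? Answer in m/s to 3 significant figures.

With the same pressure gradient and density, V_g ∝ 1/f ∝ 1/sin φ.
V₂ = V₁ · sin φ₁ / sin φ₂ = 14.0 × sin 66° / sin 43°
V₂ = 14.0 × 0.9135/0.6820 = 18.8 m/s

18.8 m/s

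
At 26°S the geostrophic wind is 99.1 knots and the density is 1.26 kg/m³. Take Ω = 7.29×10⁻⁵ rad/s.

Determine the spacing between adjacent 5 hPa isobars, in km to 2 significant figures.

Coriolis parameter at 26°S:
f = 2Ω sin φ = 2 × 7.29×10⁻⁵ × sin 26° = 6.39×10⁻⁵ s⁻¹
Wind speed in SI: 99.1 knots = 51.0 m/s
Geostrophic balance rearranged: |∂P/∂n| = f ρ V_g
|∂P/∂n| = 6.39×10⁻⁵ × 1.26 × 51.0 = 4.11×10⁻³ Pa/m
Isobar spacing: Δn = ΔP/|∂P/∂n| = 500 Pa / 4.11×10⁻³ Pa/m = 121783 m ≈ 120 km

120 km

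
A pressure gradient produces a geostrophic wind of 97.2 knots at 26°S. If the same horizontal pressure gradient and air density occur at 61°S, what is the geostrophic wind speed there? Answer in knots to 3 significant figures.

48.7 knots

With the same pressure gradient and density, V_g ∝ 1/f ∝ 1/sin φ.
V₂ = V₁ · sin φ₁ / sin φ₂ = 97.2 × sin 26° / sin 61°
V₂ = 97.2 × 0.4384/0.8746 = 48.7 knots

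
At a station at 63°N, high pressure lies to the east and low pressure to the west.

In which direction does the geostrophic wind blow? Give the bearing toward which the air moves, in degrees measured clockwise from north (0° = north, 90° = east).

000°

The pressure-gradient force points toward the west (bearing 270°).
Geostrophic balance: in the Northern Hemisphere the Coriolis force deflects motion to the right, so the geostrophic wind blows 90° to the right of the pressure-gradient force (low pressure on the left).
Rotating 270° by 90° clockwise gives 000° — the wind blows toward the north.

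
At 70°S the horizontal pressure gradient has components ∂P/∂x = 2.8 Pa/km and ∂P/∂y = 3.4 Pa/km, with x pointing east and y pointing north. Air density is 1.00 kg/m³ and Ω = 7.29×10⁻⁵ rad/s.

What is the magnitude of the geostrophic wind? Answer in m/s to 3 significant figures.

32.1 m/s

Coriolis parameter at 70°S:
f = 2Ω sin φ = 2 × 7.29×10⁻⁵ × sin 70° = 1.37×10⁻⁴ s⁻¹
In the Southern Hemisphere f is negative: f = −1.37×10⁻⁴ s⁻¹.
Component geostrophic relations (x east, y north):
u_g = −(1/(fρ)) ∂P/∂y,  v_g = (1/(fρ)) ∂P/∂x
u_g = −(3.4×10⁻³)/(−1.37×10⁻⁴ × 1.00) = 24.8 m/s;  v_g = (2.8×10⁻³)/(−1.37×10⁻⁴ × 1.00) = −20.4 m/s
|V_g| = √(u_g² + v_g²) = 32.1 m/s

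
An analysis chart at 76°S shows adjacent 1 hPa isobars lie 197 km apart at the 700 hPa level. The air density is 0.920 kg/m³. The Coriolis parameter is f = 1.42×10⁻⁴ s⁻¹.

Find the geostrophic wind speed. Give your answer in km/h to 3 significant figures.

14.0 km/h

Pressure gradient: |∂P/∂n| = 100 Pa / 197000 m = 5.08×10⁻⁴ Pa/m
Geostrophic balance (pressure-gradient force = Coriolis force):
V_g = (1/(fρ)) |∂P/∂n| = 5.08×10⁻⁴ / (1.42×10⁻⁴ × 0.920) = 3.89 m/s
Converting: 3.89 m/s × 3.6 = 14.0 km/h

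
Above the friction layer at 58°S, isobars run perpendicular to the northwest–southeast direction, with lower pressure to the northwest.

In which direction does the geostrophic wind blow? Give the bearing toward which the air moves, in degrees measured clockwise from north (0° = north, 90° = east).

The pressure-gradient force points toward the northwest (bearing 315°).
Geostrophic balance: in the Southern Hemisphere the Coriolis force deflects motion to the left, so the geostrophic wind blows 90° to the left of the pressure-gradient force (low pressure on the right).
Rotating 315° by 90° counterclockwise gives 225° — the wind blows toward the southwest.

225°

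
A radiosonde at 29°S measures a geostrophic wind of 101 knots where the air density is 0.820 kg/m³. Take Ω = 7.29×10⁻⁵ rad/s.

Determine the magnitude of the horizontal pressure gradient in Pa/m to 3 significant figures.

Coriolis parameter at 29°S:
f = 2Ω sin φ = 2 × 7.29×10⁻⁵ × sin 29° = 7.07×10⁻⁵ s⁻¹
Wind speed in SI: 101 knots = 52.0 m/s
Geostrophic balance rearranged: |∂P/∂n| = f ρ V_g
|∂P/∂n| = 7.07×10⁻⁵ × 0.820 × 52.0 = 3.01×10⁻³ Pa/m

3.01×10⁻³ Pa/m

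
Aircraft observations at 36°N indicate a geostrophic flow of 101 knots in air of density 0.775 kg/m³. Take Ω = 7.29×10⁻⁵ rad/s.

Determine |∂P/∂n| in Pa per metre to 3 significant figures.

Coriolis parameter at 36°N:
f = 2Ω sin φ = 2 × 7.29×10⁻⁵ × sin 36° = 8.57×10⁻⁵ s⁻¹
Wind speed in SI: 101 knots = 52.0 m/s
Geostrophic balance rearranged: |∂P/∂n| = f ρ V_g
|∂P/∂n| = 8.57×10⁻⁵ × 0.775 × 52.0 = 3.45×10⁻³ Pa/m

3.45×10⁻³ Pa/m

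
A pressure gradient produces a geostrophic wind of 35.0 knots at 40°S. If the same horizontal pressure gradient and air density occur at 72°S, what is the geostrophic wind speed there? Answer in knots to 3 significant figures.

With the same pressure gradient and density, V_g ∝ 1/f ∝ 1/sin φ.
V₂ = V₁ · sin φ₁ / sin φ₂ = 35.0 × sin 40° / sin 72°
V₂ = 35.0 × 0.6428/0.9511 = 23.7 knots

23.7 knots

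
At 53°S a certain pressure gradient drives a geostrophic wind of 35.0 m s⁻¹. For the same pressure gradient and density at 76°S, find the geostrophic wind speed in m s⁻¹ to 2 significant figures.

With the same pressure gradient and density, V_g ∝ 1/f ∝ 1/sin φ.
V₂ = V₁ · sin φ₁ / sin φ₂ = 35.0 × sin 53° / sin 76°
V₂ = 35.0 × 0.7986/0.9703 = 29 m s⁻¹

29 m s⁻¹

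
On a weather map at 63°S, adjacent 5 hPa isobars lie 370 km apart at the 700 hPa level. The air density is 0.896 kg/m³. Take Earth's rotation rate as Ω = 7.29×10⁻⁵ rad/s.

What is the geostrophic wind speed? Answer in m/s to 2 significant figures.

Coriolis parameter at 63°S:
f = 2Ω sin φ = 2 × 7.29×10⁻⁵ × sin 63° = 1.30×10⁻⁴ s⁻¹
Pressure gradient: |∂P/∂n| = 500 Pa / 370000 m = 1.35×10⁻³ Pa/m
Geostrophic balance (pressure-gradient force = Coriolis force):
V_g = (1/(fρ)) |∂P/∂n| = 1.35×10⁻³ / (1.30×10⁻⁴ × 0.896) = 11.6 m/s

12 m/s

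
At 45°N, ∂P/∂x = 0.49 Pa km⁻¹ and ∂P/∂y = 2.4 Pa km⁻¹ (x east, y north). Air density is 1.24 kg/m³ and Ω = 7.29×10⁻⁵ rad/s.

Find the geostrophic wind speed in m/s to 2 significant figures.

19 m/s

Coriolis parameter at 45°N:
f = 2Ω sin φ = 2 × 7.29×10⁻⁵ × sin 45° = 1.03×10⁻⁴ s⁻¹
Component geostrophic relations (x east, y north):
u_g = −(1/(fρ)) ∂P/∂y,  v_g = (1/(fρ)) ∂P/∂x
u_g = −(2.4×10⁻³)/(1.03×10⁻⁴ × 1.24) = −18.8 m/s;  v_g = (0.49×10⁻³)/(1.03×10⁻⁴ × 1.24) = 3.83 m/s
|V_g| = √(u_g² + v_g²) = 19.2 m/s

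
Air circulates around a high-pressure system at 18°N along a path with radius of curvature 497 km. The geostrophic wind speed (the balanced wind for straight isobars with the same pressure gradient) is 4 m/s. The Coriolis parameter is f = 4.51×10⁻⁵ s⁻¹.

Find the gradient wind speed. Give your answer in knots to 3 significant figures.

Around a high, pressure-gradient force acts outward with centrifugal, so Coriolis balances both:
fV = (1/ρ)|∂P/∂n| + V²/R  →  V² − fR·V + fR·V_g = 0
With fR = 4.51×10⁻⁵ × 497×10³ m = 22.4 m/s:
V = [fR − √((fR)² − 4 fR V_g)]/2 = [22.4 − √(22.4² − 4×22.4×4)]/2 = 5.21 m/s
Supergeostrophic (V > V_g = 4 m/s), as expected around a high.
Converting: 5.21 m/s × 1.944 = 10.1 knots

10.1 knots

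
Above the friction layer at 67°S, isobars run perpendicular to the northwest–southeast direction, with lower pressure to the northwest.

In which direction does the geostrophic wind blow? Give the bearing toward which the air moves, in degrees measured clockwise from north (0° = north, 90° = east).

The pressure-gradient force points toward the northwest (bearing 315°).
Geostrophic balance: in the Southern Hemisphere the Coriolis force deflects motion to the left, so the geostrophic wind blows 90° to the left of the pressure-gradient force (low pressure on the right).
Rotating 315° by 90° counterclockwise gives 225° — the wind blows toward the southwest.

225°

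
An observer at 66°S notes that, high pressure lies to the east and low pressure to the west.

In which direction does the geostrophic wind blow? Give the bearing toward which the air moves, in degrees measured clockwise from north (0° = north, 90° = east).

The pressure-gradient force points toward the west (bearing 270°).
Geostrophic balance: in the Southern Hemisphere the Coriolis force deflects motion to the left, so the geostrophic wind blows 90° to the left of the pressure-gradient force (low pressure on the right).
Rotating 270° by 90° counterclockwise gives 180° — the wind blows toward the south.

180°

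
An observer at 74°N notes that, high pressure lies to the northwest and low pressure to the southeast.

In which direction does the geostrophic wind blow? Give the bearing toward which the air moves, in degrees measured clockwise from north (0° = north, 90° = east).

The pressure-gradient force points toward the southeast (bearing 135°).
Geostrophic balance: in the Northern Hemisphere the Coriolis force deflects motion to the right, so the geostrophic wind blows 90° to the right of the pressure-gradient force (low pressure on the left).
Rotating 135° by 90° clockwise gives 225° — the wind blows toward the southwest.

225°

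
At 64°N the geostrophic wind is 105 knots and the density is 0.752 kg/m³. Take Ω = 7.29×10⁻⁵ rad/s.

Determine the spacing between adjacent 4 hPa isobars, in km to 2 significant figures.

Coriolis parameter at 64°N:
f = 2Ω sin φ = 2 × 7.29×10⁻⁵ × sin 64° = 1.31×10⁻⁴ s⁻¹
Wind speed in SI: 105 knots = 54.0 m/s
Geostrophic balance rearranged: |∂P/∂n| = f ρ V_g
|∂P/∂n| = 1.31×10⁻⁴ × 0.752 × 54.0 = 5.32×10⁻³ Pa/m
Isobar spacing: Δn = ΔP/|∂P/∂n| = 400 Pa / 5.32×10⁻³ Pa/m = 75144 m ≈ 75 km

75 km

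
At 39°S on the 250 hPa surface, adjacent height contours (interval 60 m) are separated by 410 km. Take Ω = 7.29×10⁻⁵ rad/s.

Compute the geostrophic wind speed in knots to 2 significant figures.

Coriolis parameter at 39°S:
f = 2Ω sin φ = 2 × 7.29×10⁻⁵ × sin 39° = 9.18×10⁻⁵ s⁻¹
Height gradient: |∂Z/∂n| = 60 m / 410000 m = 1.46×10⁻⁴
On a pressure surface, geostrophic balance gives V_g = (g/f)|∂Z/∂n|:
V_g = 9.81 × 1.46×10⁻⁴ / 9.18×10⁻⁵ = 15.6 m/s
Converting: 15.6 m/s × 1.944 = 30 knots

30 knots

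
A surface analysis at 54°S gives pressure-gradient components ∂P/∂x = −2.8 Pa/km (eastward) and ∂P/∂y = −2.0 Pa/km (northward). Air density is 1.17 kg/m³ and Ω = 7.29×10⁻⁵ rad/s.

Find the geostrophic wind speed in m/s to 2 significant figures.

25 m/s

Coriolis parameter at 54°S:
f = 2Ω sin φ = 2 × 7.29×10⁻⁵ × sin 54° = 1.18×10⁻⁴ s⁻¹
In the Southern Hemisphere f is negative: f = −1.18×10⁻⁴ s⁻¹.
Component geostrophic relations (x east, y north):
u_g = −(1/(fρ)) ∂P/∂y,  v_g = (1/(fρ)) ∂P/∂x
u_g = −(−2.0×10⁻³)/(−1.18×10⁻⁴ × 1.17) = −14.5 m/s;  v_g = (−2.8×10⁻³)/(−1.18×10⁻⁴ × 1.17) = 20.3 m/s
|V_g| = √(u_g² + v_g²) = 24.9 m/s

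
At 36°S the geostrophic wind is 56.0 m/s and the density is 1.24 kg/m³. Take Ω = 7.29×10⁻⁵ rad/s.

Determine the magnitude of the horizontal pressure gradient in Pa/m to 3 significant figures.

5.95×10⁻³ Pa/m

Coriolis parameter at 36°S:
f = 2Ω sin φ = 2 × 7.29×10⁻⁵ × sin 36° = 8.57×10⁻⁵ s⁻¹
Geostrophic balance rearranged: |∂P/∂n| = f ρ V_g
|∂P/∂n| = 8.57×10⁻⁵ × 1.24 × 56.0 = 5.95×10⁻³ Pa/m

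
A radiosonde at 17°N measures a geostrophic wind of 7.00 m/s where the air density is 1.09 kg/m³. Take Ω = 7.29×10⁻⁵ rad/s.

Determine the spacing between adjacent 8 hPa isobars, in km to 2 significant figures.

2500 km

Coriolis parameter at 17°N:
f = 2Ω sin φ = 2 × 7.29×10⁻⁵ × sin 17° = 4.26×10⁻⁵ s⁻¹
Geostrophic balance rearranged: |∂P/∂n| = f ρ V_g
|∂P/∂n| = 4.26×10⁻⁵ × 1.09 × 7.00 = 3.25×10⁻⁴ Pa/m
Isobar spacing: Δn = ΔP/|∂P/∂n| = 800 Pa / 3.25×10⁻⁴ Pa/m = 2459646 m ≈ 2500 km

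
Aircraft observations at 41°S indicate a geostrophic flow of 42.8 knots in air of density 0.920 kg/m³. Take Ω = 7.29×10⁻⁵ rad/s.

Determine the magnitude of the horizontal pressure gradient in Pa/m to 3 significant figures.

Coriolis parameter at 41°S:
f = 2Ω sin φ = 2 × 7.29×10⁻⁵ × sin 41° = 9.57×10⁻⁵ s⁻¹
Wind speed in SI: 42.8 knots = 22.0 m/s
Geostrophic balance rearranged: |∂P/∂n| = f ρ V_g
|∂P/∂n| = 9.57×10⁻⁵ × 0.920 × 22.0 = 1.94×10⁻³ Pa/m

1.94×10⁻³ Pa/m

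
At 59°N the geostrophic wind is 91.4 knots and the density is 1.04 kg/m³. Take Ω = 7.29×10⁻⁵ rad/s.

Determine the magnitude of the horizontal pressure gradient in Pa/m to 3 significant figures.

Coriolis parameter at 59°N:
f = 2Ω sin φ = 2 × 7.29×10⁻⁵ × sin 59° = 1.25×10⁻⁴ s⁻¹
Wind speed in SI: 91.4 knots = 47.0 m/s
Geostrophic balance rearranged: |∂P/∂n| = f ρ V_g
|∂P/∂n| = 1.25×10⁻⁴ × 1.04 × 47.0 = 6.11×10⁻³ Pa/m

6.11×10⁻³ Pa/m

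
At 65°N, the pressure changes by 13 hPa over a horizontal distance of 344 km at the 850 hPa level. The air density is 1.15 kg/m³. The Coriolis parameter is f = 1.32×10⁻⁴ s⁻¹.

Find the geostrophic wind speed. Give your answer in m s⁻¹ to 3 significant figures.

Pressure gradient: |∂P/∂n| = 1300 Pa / 344000 m = 3.78×10⁻³ Pa/m
Geostrophic balance (pressure-gradient force = Coriolis force):
V_g = (1/(fρ)) |∂P/∂n| = 3.78×10⁻³ / (1.32×10⁻⁴ × 1.15) = 24.9 m/s

24.9 m s⁻¹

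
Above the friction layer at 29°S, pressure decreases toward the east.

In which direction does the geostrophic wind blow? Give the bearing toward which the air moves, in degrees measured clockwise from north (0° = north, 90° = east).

000°

The pressure-gradient force points toward the east (bearing 090°).
Geostrophic balance: in the Southern Hemisphere the Coriolis force deflects motion to the left, so the geostrophic wind blows 90° to the left of the pressure-gradient force (low pressure on the right).
Rotating 090° by 90° counterclockwise gives 000° — the wind blows toward the north.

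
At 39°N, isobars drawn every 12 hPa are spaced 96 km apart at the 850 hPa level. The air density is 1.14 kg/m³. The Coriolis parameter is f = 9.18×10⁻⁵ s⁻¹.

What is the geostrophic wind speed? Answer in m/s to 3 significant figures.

119 m/s

Pressure gradient: |∂P/∂n| = 1200 Pa / 96000 m = 1.25×10⁻² Pa/m
Geostrophic balance (pressure-gradient force = Coriolis force):
V_g = (1/(fρ)) |∂P/∂n| = 1.25×10⁻² / (9.18×10⁻⁵ × 1.14) = 119 m/s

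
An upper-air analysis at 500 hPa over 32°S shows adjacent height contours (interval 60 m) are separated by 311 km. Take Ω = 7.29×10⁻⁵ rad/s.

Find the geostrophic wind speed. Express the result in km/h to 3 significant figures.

Coriolis parameter at 32°S:
f = 2Ω sin φ = 2 × 7.29×10⁻⁵ × sin 32° = 7.73×10⁻⁵ s⁻¹
Height gradient: |∂Z/∂n| = 60 m / 311000 m = 1.93×10⁻⁴
On a pressure surface, geostrophic balance gives V_g = (g/f)|∂Z/∂n|:
V_g = 9.81 × 1.93×10⁻⁴ / 7.73×10⁻⁵ = 24.5 m/s
Converting: 24.5 m/s × 3.6 = 88.2 km/h

88.2 km/h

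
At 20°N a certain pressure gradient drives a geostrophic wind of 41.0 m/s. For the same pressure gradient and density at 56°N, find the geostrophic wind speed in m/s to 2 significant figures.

17 m/s

With the same pressure gradient and density, V_g ∝ 1/f ∝ 1/sin φ.
V₂ = V₁ · sin φ₁ / sin φ₂ = 41.0 × sin 20° / sin 56°
V₂ = 41.0 × 0.3420/0.8290 = 17 m/s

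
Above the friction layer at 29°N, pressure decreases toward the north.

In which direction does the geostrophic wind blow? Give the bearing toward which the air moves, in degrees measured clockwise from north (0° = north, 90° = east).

The pressure-gradient force points toward the north (bearing 000°).
Geostrophic balance: in the Northern Hemisphere the Coriolis force deflects motion to the right, so the geostrophic wind blows 90° to the right of the pressure-gradient force (low pressure on the left).
Rotating 000° by 90° clockwise gives 090° — the wind blows toward the east.

090°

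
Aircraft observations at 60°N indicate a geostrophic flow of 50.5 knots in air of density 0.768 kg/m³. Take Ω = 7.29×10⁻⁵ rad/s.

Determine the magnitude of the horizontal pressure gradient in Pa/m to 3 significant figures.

Coriolis parameter at 60°N:
f = 2Ω sin φ = 2 × 7.29×10⁻⁵ × sin 60° = 1.26×10⁻⁴ s⁻¹
Wind speed in SI: 50.5 knots = 26.0 m/s
Geostrophic balance rearranged: |∂P/∂n| = f ρ V_g
|∂P/∂n| = 1.26×10⁻⁴ × 0.768 × 26.0 = 2.52×10⁻³ Pa/m

2.52×10⁻³ Pa/m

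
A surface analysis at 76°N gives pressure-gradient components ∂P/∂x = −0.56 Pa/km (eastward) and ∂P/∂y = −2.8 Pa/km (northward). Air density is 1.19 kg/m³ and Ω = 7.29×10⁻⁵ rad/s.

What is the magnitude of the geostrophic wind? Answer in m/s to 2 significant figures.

17 m/s

Coriolis parameter at 76°N:
f = 2Ω sin φ = 2 × 7.29×10⁻⁵ × sin 76° = 1.41×10⁻⁴ s⁻¹
Component geostrophic relations (x east, y north):
u_g = −(1/(fρ)) ∂P/∂y,  v_g = (1/(fρ)) ∂P/∂x
u_g = −(−2.8×10⁻³)/(1.41×10⁻⁴ × 1.19) = 16.6 m/s;  v_g = (−0.56×10⁻³)/(1.41×10⁻⁴ × 1.19) = −3.33 m/s
|V_g| = √(u_g² + v_g²) = 17.0 m/s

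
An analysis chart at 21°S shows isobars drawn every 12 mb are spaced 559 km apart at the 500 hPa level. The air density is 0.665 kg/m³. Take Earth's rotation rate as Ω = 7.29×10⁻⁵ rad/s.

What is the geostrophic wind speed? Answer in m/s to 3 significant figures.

Coriolis parameter at 21°S:
f = 2Ω sin φ = 2 × 7.29×10⁻⁵ × sin 21° = 5.23×10⁻⁵ s⁻¹
Pressure gradient: |∂P/∂n| = 1200 Pa / 559000 m = 2.15×10⁻³ Pa/m
Geostrophic balance (pressure-gradient force = Coriolis force):
V_g = (1/(fρ)) |∂P/∂n| = 2.15×10⁻³ / (5.23×10⁻⁵ × 0.665) = 61.8 m/s

61.8 m/s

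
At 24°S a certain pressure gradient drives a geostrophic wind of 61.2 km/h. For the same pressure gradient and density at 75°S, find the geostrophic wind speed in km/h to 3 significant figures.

25.8 km/h

With the same pressure gradient and density, V_g ∝ 1/f ∝ 1/sin φ.
V₂ = V₁ · sin φ₁ / sin φ₂ = 61.2 × sin 24° / sin 75°
V₂ = 61.2 × 0.4067/0.9659 = 25.8 km/h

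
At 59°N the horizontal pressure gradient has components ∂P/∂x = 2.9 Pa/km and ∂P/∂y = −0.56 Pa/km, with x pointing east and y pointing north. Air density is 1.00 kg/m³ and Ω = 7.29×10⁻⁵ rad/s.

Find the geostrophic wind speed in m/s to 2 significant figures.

24 m/s

Coriolis parameter at 59°N:
f = 2Ω sin φ = 2 × 7.29×10⁻⁵ × sin 59° = 1.25×10⁻⁴ s⁻¹
Component geostrophic relations (x east, y north):
u_g = −(1/(fρ)) ∂P/∂y,  v_g = (1/(fρ)) ∂P/∂x
u_g = −(−0.56×10⁻³)/(1.25×10⁻⁴ × 1.00) = 4.48 m/s;  v_g = (2.9×10⁻³)/(1.25×10⁻⁴ × 1.00) = 23.2 m/s
|V_g| = √(u_g² + v_g²) = 23.6 m/s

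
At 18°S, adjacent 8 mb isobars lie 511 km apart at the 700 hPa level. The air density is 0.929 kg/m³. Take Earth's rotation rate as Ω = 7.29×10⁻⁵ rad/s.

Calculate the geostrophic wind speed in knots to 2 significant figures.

Coriolis parameter at 18°S:
f = 2Ω sin φ = 2 × 7.29×10⁻⁵ × sin 18° = 4.51×10⁻⁵ s⁻¹
Pressure gradient: |∂P/∂n| = 800 Pa / 511000 m = 1.57×10⁻³ Pa/m
Geostrophic balance (pressure-gradient force = Coriolis force):
V_g = (1/(fρ)) |∂P/∂n| = 1.57×10⁻³ / (4.51×10⁻⁵ × 0.929) = 37.4 m/s
Converting: 37.4 m/s × 1.944 = 73 knots

73 knots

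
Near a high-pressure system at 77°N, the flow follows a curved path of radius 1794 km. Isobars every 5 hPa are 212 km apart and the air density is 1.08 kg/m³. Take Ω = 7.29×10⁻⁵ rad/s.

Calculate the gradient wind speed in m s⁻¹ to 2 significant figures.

16 m s⁻¹

Coriolis parameter at 77°N:
f = 2Ω sin φ = 2 × 7.29×10⁻⁵ × sin 77° = 1.42×10⁻⁴ s⁻¹
Pressure gradient: |∂P/∂n| = 500 Pa / 212000 m = 2.36×10⁻³ Pa/m
Geostrophic speed: V_g = |∂P/∂n|/(fρ) = 2.36×10⁻³/(1.42×10⁻⁴ × 1.08) = 15.4 m/s
Around a high, pressure-gradient force acts outward with centrifugal, so Coriolis balances both:
fV = (1/ρ)|∂P/∂n| + V²/R  →  V² − fR·V + fR·V_g = 0
With fR = 1.42×10⁻⁴ × 1794×10³ m = 255 m/s:
V = [fR − √((fR)² − 4 fR V_g)]/2 = [255 − √(255² − 4×255×15.4)]/2 = 16.4 m/s
Supergeostrophic (V > V_g = 15.4 m/s), as expected around a high.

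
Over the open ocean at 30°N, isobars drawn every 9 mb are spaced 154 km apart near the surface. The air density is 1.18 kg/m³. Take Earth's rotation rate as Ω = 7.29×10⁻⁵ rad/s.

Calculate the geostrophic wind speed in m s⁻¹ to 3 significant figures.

67.9 m s⁻¹

Coriolis parameter at 30°N:
f = 2Ω sin φ = 2 × 7.29×10⁻⁵ × sin 30° = 7.29×10⁻⁵ s⁻¹
Pressure gradient: |∂P/∂n| = 900 Pa / 154000 m = 5.84×10⁻³ Pa/m
Geostrophic balance (pressure-gradient force = Coriolis force):
V_g = (1/(fρ)) |∂P/∂n| = 5.84×10⁻³ / (7.29×10⁻⁵ × 1.18) = 67.9 m/s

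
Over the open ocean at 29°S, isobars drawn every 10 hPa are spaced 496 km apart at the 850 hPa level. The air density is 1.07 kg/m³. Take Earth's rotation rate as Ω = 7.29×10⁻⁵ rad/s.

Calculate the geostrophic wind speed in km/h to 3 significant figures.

96.0 km/h

Coriolis parameter at 29°S:
f = 2Ω sin φ = 2 × 7.29×10⁻⁵ × sin 29° = 7.07×10⁻⁵ s⁻¹
Pressure gradient: |∂P/∂n| = 1000 Pa / 496000 m = 2.02×10⁻³ Pa/m
Geostrophic balance (pressure-gradient force = Coriolis force):
V_g = (1/(fρ)) |∂P/∂n| = 2.02×10⁻³ / (7.07×10⁻⁵ × 1.07) = 26.7 m/s
Converting: 26.7 m/s × 3.6 = 96.0 km/h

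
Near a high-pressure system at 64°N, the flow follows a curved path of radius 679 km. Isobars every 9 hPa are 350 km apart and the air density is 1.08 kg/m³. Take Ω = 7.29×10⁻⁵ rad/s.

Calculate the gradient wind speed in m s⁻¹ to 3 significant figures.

Coriolis parameter at 64°N:
f = 2Ω sin φ = 2 × 7.29×10⁻⁵ × sin 64° = 1.31×10⁻⁴ s⁻¹
Pressure gradient: |∂P/∂n| = 900 Pa / 350000 m = 2.57×10⁻³ Pa/m
Geostrophic speed: V_g = |∂P/∂n|/(fρ) = 2.57×10⁻³/(1.31×10⁻⁴ × 1.08) = 18.2 m/s
Around a high, pressure-gradient force acts outward with centrifugal, so Coriolis balances both:
fV = (1/ρ)|∂P/∂n| + V²/R  →  V² − fR·V + fR·V_g = 0
With fR = 1.31×10⁻⁴ × 679×10³ m = 89.0 m/s:
V = [fR − √((fR)² − 4 fR V_g)]/2 = [89.0 − √(89.0² − 4×89.0×18.2)]/2 = 25.4 m/s
Supergeostrophic (V > V_g = 18.2 m/s), as expected around a high.

25.4 m s⁻¹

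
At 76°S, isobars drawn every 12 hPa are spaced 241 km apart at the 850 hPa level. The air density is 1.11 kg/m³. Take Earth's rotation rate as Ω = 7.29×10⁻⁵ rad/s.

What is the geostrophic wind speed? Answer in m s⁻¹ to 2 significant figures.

32 m s⁻¹

Coriolis parameter at 76°S:
f = 2Ω sin φ = 2 × 7.29×10⁻⁵ × sin 76° = 1.41×10⁻⁴ s⁻¹
Pressure gradient: |∂P/∂n| = 1200 Pa / 241000 m = 4.98×10⁻³ Pa/m
Geostrophic balance (pressure-gradient force = Coriolis force):
V_g = (1/(fρ)) |∂P/∂n| = 4.98×10⁻³ / (1.41×10⁻⁴ × 1.11) = 31.7 m/s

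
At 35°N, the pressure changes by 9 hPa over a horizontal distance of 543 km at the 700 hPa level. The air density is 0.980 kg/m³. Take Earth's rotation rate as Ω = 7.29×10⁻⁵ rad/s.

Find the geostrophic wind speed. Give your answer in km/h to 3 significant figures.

72.8 km/h

Coriolis parameter at 35°N:
f = 2Ω sin φ = 2 × 7.29×10⁻⁵ × sin 35° = 8.36×10⁻⁵ s⁻¹
Pressure gradient: |∂P/∂n| = 900 Pa / 543000 m = 1.66×10⁻³ Pa/m
Geostrophic balance (pressure-gradient force = Coriolis force):
V_g = (1/(fρ)) |∂P/∂n| = 1.66×10⁻³ / (8.36×10⁻⁵ × 0.980) = 20.2 m/s
Converting: 20.2 m/s × 3.6 = 72.8 km/h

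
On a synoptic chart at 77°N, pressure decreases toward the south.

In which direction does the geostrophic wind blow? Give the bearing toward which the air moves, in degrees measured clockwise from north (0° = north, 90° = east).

270°

The pressure-gradient force points toward the south (bearing 180°).
Geostrophic balance: in the Northern Hemisphere the Coriolis force deflects motion to the right, so the geostrophic wind blows 90° to the right of the pressure-gradient force (low pressure on the left).
Rotating 180° by 90° clockwise gives 270° — the wind blows toward the west.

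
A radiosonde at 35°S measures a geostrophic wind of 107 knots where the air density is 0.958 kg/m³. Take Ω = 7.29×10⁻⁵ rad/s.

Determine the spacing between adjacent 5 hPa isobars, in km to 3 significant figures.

Coriolis parameter at 35°S:
f = 2Ω sin φ = 2 × 7.29×10⁻⁵ × sin 35° = 8.36×10⁻⁵ s⁻¹
Wind speed in SI: 107 knots = 55.0 m/s
Geostrophic balance rearranged: |∂P/∂n| = f ρ V_g
|∂P/∂n| = 8.36×10⁻⁵ × 0.958 × 55.0 = 4.41×10⁻³ Pa/m
Isobar spacing: Δn = ΔP/|∂P/∂n| = 500 Pa / 4.41×10⁻³ Pa/m = 113379 m ≈ 113 km

113 km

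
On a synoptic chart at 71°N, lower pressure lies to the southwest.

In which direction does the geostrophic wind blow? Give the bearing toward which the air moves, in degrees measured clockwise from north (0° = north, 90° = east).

315°

The pressure-gradient force points toward the southwest (bearing 225°).
Geostrophic balance: in the Northern Hemisphere the Coriolis force deflects motion to the right, so the geostrophic wind blows 90° to the right of the pressure-gradient force (low pressure on the left).
Rotating 225° by 90° clockwise gives 315° — the wind blows toward the northwest.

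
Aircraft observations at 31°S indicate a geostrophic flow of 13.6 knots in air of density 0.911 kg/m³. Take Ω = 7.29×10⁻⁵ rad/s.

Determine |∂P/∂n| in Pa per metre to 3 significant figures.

Coriolis parameter at 31°S:
f = 2Ω sin φ = 2 × 7.29×10⁻⁵ × sin 31° = 7.51×10⁻⁵ s⁻¹
Wind speed in SI: 13.6 knots = 7.00 m/s
Geostrophic balance rearranged: |∂P/∂n| = f ρ V_g
|∂P/∂n| = 7.51×10⁻⁵ × 0.911 × 7.00 = 4.79×10⁻⁴ Pa/m

4.79×10⁻⁴ Pa/m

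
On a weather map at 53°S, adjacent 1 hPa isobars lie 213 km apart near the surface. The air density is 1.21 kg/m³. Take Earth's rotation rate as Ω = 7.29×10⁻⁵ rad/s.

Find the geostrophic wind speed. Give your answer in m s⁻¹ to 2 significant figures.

Coriolis parameter at 53°S:
f = 2Ω sin φ = 2 × 7.29×10⁻⁵ × sin 53° = 1.16×10⁻⁴ s⁻¹
Pressure gradient: |∂P/∂n| = 100 Pa / 213000 m = 4.69×10⁻⁴ Pa/m
Geostrophic balance (pressure-gradient force = Coriolis force):
V_g = (1/(fρ)) |∂P/∂n| = 4.69×10⁻⁴ / (1.16×10⁻⁴ × 1.21) = 3.33 m/s

3.3 m s⁻¹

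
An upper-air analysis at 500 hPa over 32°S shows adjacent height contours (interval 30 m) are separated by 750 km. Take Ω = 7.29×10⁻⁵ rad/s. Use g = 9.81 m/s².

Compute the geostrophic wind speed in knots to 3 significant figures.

9.87 knots

Coriolis parameter at 32°S:
f = 2Ω sin φ = 2 × 7.29×10⁻⁵ × sin 32° = 7.73×10⁻⁵ s⁻¹
Height gradient: |∂Z/∂n| = 30 m / 750000 m = 4.00×10⁻⁵
On a pressure surface, geostrophic balance gives V_g = (g/f)|∂Z/∂n|:
V_g = 9.81 × 4.00×10⁻⁵ / 7.73×10⁻⁵ = 5.08 m/s
Converting: 5.08 m/s × 1.944 = 9.87 knots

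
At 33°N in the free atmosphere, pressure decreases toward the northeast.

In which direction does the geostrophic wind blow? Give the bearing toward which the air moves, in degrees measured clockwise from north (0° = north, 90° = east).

135°

The pressure-gradient force points toward the northeast (bearing 045°).
Geostrophic balance: in the Northern Hemisphere the Coriolis force deflects motion to the right, so the geostrophic wind blows 90° to the right of the pressure-gradient force (low pressure on the left).
Rotating 045° by 90° clockwise gives 135° — the wind blows toward the southeast.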